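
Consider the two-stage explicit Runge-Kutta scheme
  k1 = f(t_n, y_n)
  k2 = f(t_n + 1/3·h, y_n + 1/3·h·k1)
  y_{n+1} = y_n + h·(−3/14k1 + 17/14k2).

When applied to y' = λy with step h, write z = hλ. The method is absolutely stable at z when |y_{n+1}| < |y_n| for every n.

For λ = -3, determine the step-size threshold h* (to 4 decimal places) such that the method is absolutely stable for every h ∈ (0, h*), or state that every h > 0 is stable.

(-2.4706,0); λ=-3 ⇒ h* = (42/17)/3 = 0.8235.

On y'=λy, z=hλ:
  k1=λy_n ⇒ h·k1=z·y_n;  k2=λ(1+1/3z)y_n ⇒ h·k2=z(1+1/3z)y_n
  y_{n+1}/y_n = 1 − 3/14z + 17/14z(1+1/3z) = 1 + z + 17/42z²
  so R(z) = 1 + z + 17/42z².

Boundary: |R(x)|=1, x<0.
x=-1.46: |R|=0.4028
R=1: x+17/42x²=0 ⇒ x=−42/17=-2.4706; min R=1−1/(4·17/42)=0.3824>−1
Confirm numerically:
  x=-2.319: |R|=0.85771 <1
  x=-1.531: |R|=0.41775 <1
  x=-1.180: |R|=0.38359 <1
  x=-0.992: |R|=0.40631 <1
  x=-2.908: |R|=1.51485 >1
  x=-2.716: |R|=1.26979 >1
So |R|<1 on (-2.4706, 0).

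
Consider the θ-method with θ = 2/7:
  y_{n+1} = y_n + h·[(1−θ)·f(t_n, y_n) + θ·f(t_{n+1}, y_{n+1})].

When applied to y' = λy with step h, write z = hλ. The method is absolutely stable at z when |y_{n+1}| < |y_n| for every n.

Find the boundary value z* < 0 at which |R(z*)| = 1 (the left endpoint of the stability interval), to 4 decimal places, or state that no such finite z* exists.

z* = -4.6667.

With y'=λy (z=hλ):
  y_{n+1} = y_n + z·[5/7·y_n + 2/7·y_{n+1}] ⇒ (1 − 2/7z)y_{n+1} = (1 + 5/7z)y_n
  so R(z) = (1 + 5/7z)/(1 − 2/7z).

Need |R(x)|<1, x<0.
x=-1.72: |R|=0.1533
R=−1: 1+5/7x = −1+2/7x ⇒ -3/7x=2 ⇒ x=2/(-3/7)=-4.6667
Confirm numerically:
  x=-3.075: |R|=0.63688 <1
  x=-2.913: |R|=0.58982 <1
  x=-2.628: |R|=0.50098 <1
  x=-5.215: |R|=1.09438 >1
  x=-5.136: |R|=1.08152 >1
  x=-4.980: |R|=1.05542 >1
Stable set (-4.6667, 0).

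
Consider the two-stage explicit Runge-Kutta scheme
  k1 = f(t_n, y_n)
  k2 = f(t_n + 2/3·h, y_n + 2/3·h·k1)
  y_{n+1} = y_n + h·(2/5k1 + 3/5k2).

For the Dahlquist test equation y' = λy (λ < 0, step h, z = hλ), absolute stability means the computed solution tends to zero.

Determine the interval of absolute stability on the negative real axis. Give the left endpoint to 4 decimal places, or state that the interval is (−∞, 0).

Test eqn y'=λy, z=hλ:
  k1=λy_n ⇒ h·k1=z·y_n;  k2=λ(1+2/3z)y_n ⇒ h·k2=z(1+2/3z)y_n
  y_{n+1}/y_n = 1 + 2/5z + 3/5z(1+2/3z) = 1 + z + 2/5z²
  R(z) = 1 + z + 2/5z².

Solve |R(x)|<1 on ℝ⁻.
x=-1.54: |R|=0.4086
R=1: x+2/5x²=0 ⇒ x=−5/2=-2.5000; min R=1−1/(4·2/5)=0.3750>−1
Confirm numerically:
  x=-2.272: |R|=0.79279 <1
  x=-2.186: |R|=0.72544 <1
  x=-2.007: |R|=0.60422 <1
  x=-1.434: |R|=0.38854 <1
  x=-2.935: |R|=1.51069 >1
  x=-2.696: |R|=1.21137 >1
  x=-2.672: |R|=1.18383 >1
Stable set (-2.5000, 0).

z∈(-2.5000,0).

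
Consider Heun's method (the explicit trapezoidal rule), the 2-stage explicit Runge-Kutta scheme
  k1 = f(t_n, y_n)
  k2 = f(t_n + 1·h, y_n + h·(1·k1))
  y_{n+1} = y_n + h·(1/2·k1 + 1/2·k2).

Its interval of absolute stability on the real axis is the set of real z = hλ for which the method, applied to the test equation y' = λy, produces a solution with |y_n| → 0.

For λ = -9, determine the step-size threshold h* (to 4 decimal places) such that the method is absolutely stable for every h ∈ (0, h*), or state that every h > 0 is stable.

(-2.0000,0); λ=-9 ⇒ h* = 0.2222.

With y'=λy (z=hλ):
  order 2, 2-stage ⇒ R(z)=1+z+z^2/2
  (e.g. R(-0.86)=0.50980, |R|=0.50980)

Need |R(x)|<1, x<0.
x=-0.86: |R|=0.5098
|R(-2.17)|=1.1845 |R(-1.7)|=0.7450 |R(-0.94)|=0.5018
Bisect:
  x_lo=-2.3983 |R|=1.4776  x_hi=-0.1536 |R|=0.8582
  mid=-1.27595 |R|=0.53807 →hi
  mid=-1.83712 |R|=0.85039 →hi
  mid=-2.11771 |R|=1.12464 →lo
  mid=-1.97742 |R|=0.97767 →hi
  mid=-2.04756 |R|=1.04869 →lo
  mid=-2.01249 |R|=1.01257 →lo
  mid=-1.99495 |R|=0.99497 →hi
  ...
  [-2.00002,-1.99988] ⇒ x*=-2.0000
Interval (-2.0000, 0).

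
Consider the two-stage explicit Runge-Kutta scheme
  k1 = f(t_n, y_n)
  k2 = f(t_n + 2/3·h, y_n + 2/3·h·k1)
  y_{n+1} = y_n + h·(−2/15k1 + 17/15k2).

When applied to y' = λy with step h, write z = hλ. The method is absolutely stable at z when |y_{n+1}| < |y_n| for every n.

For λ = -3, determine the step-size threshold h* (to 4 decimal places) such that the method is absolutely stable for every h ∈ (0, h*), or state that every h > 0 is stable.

Set f=λy, z=hλ:
  k1=λy_n ⇒ h·k1=z·y_n;  k2=λ(1+2/3z)y_n ⇒ h·k2=z(1+2/3z)y_n
  y_{n+1}/y_n = 1 − 2/15z + 17/15z(1+2/3z) = 1 + z + 34/45z²
  R(z) = 1 + z + 34/45z².

Need |R(x)|<1, x<0.
x=-1.54: |R|=1.2519
R=1: x+34/45x²=0 ⇒ x=−45/34=-1.3235; min R=1−1/(4·34/45)=0.6691>−1
Confirm numerically:
  x=-1.281: |R|=0.95884 <1
  x=-1.261: |R|=0.94042 <1
  x=-1.254: |R|=0.93412 <1
  x=-1.006: |R|=0.75865 <1
  x=-1.852: |R|=1.73948 >1
  x=-1.801: |R|=1.64972 >1
Interval (-1.3235, 0).

(-1.3235,0); λ=-3 ⇒ h* = (45/34)/3 = 0.4412.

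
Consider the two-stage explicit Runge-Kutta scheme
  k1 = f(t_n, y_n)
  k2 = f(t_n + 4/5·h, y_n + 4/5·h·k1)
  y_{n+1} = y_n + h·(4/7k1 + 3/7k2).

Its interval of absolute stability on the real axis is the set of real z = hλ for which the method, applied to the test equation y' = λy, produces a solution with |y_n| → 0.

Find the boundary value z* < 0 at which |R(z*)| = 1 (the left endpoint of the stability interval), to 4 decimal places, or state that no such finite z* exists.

Test eqn y'=λy, z=hλ:
  k1=λy_n ⇒ h·k1=z·y_n;  k2=λ(1+4/5z)y_n ⇒ h·k2=z(1+4/5z)y_n
  y_{n+1}/y_n = 1 + 4/7z + 3/7z(1+4/5z) = 1 + z + 12/35z²
  Hence R(z) = 1 + z + 12/35z².

Need |R(x)|<1, x<0.
x=-1.07: |R|=0.3225
R=1: x+12/35x²=0 ⇒ x=−35/12=-2.9167; min R=1−1/(4·12/35)=0.2708>−1
Confirm numerically:
  x=-2.751: |R|=0.84374 <1
  x=-2.327: |R|=0.52955 <1
  x=-1.604: |R|=0.27811 <1
  x=-3.513: |R|=1.71826 >1
  x=-3.484: |R|=1.67769 >1
  x=-2.997: |R|=1.08255 >1
So |R|<1 on (-2.9167, 0).

left endpoint -2.9167.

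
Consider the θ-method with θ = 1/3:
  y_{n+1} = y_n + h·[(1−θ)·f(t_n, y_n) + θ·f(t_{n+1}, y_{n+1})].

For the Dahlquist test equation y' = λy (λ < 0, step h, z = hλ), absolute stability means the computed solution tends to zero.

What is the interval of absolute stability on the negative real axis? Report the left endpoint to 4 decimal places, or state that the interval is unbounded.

On y'=λy, z=hλ:
  y_{n+1} = y_n + z·[2/3·y_n + 1/3·y_{n+1}] ⇒ (1 − 1/3z)y_{n+1} = (1 + 2/3z)y_n
  ⇒ R(z) = (1 + 2/3z)/(1 − 1/3z).

Solve |R(x)|<1 on ℝ⁻.
x=-1.51: |R|=0.0044
R=−1: 1+2/3x = −1+1/3x ⇒ -1/3x=2 ⇒ x=2/(-1/3)=-6.0000
Confirm numerically:
  x=-3.681: |R|=0.65290 <1
  x=-3.513: |R|=0.61815 <1
  x=-3.470: |R|=0.60896 <1
  x=-6.318: |R|=1.03413 >1
  x=-6.062: |R|=1.00684 >1
  x=-6.044: |R|=1.00487 >1
So |R|<1 on (-6.0000, 0).

z∈(-6.0000,0).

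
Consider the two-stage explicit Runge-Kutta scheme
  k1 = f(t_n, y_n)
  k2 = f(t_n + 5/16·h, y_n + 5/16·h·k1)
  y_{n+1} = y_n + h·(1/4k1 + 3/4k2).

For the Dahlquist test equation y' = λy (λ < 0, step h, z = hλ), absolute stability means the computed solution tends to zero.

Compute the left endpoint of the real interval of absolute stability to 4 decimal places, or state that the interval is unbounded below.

z* = -4.2667.

On y'=λy, z=hλ:
  k1=λy_n ⇒ h·k1=z·y_n;  k2=λ(1+5/16z)y_n ⇒ h·k2=z(1+5/16z)y_n
  y_{n+1}/y_n = 1 + 1/4z + 3/4z(1+5/16z) = 1 + z + 15/64z²
  so R(z) = 1 + z + 15/64z².

Need |R(x)|<1, x<0.
x=-0.56: |R|=0.5135
R=1: x+15/64x²=0 ⇒ x=−64/15=-4.2667; min R=1−1/(4·15/64)=-0.0667>−1
Confirm numerically:
  x=-3.648: |R|=0.47104 <1
  x=-2.448: |R|=0.04346 <1
  x=-2.363: |R|=0.05430 <1
  x=-1.903: |R|=0.05423 <1
  x=-4.865: |R|=1.68224 >1
  x=-4.574: |R|=1.32947 >1
  x=-4.295: |R|=1.02852 >1
Stable set (-4.2667, 0).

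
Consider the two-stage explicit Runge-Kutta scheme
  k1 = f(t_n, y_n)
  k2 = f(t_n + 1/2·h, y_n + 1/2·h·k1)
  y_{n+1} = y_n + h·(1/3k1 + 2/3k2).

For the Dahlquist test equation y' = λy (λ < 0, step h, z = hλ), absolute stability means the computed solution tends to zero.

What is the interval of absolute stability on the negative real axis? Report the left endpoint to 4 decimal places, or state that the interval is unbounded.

z∈(-3.0000,0).

On y'=λy, z=hλ:
  k1=λy_n ⇒ h·k1=z·y_n;  k2=λ(1+1/2z)y_n ⇒ h·k2=z(1+1/2z)y_n
  y_{n+1}/y_n = 1 + 1/3z + 2/3z(1+1/2z) = 1 + z + 1/3z²
  Hence R(z) = 1 + z + 1/3z².

Find x<0 with |R(x)|<1.
x=-0.58: |R|=0.5321
R=1: x+1/3x²=0 ⇒ x=−3=-3.0000; min R=1−1/(4·1/3)=0.2500>−1
Confirm numerically:
  x=-2.812: |R|=0.82378 <1
  x=-2.708: |R|=0.73642 <1
  x=-2.580: |R|=0.63880 <1
  x=-1.729: |R|=0.26748 <1
  x=-3.441: |R|=1.50583 >1
  x=-3.310: |R|=1.34203 >1
Interval (-3.0000, 0).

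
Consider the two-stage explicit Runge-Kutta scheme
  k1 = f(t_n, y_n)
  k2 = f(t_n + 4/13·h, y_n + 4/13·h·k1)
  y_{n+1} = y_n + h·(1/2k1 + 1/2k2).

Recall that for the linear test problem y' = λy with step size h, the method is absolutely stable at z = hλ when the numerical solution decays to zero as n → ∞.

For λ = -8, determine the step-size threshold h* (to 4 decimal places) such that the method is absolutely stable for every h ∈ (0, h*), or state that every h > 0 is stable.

With y'=λy (z=hλ):
  k1=λy_n ⇒ h·k1=z·y_n;  k2=λ(1+4/13z)y_n ⇒ h·k2=z(1+4/13z)y_n
  y_{n+1}/y_n = 1 + 1/2z + 1/2z(1+4/13z) = 1 + z + 2/13z²
  R(z) = 1 + z + 2/13z².

Boundary: |R(x)|=1, x<0.
x=-1.52: |R|=0.1646
R=1: x+2/13x²=0 ⇒ x=−13/2=-6.5000; min R=1−1/(4·2/13)=-0.6250>−1
Confirm numerically:
  x=-5.891: |R|=0.44806 <1
  x=-4.831: |R|=0.24045 <1
  x=-2.852: |R|=0.60063 <1
  x=-6.904: |R|=1.42911 >1
  x=-6.699: |R|=1.20509 >1
  x=-6.657: |R|=1.16079 >1
Interval (-6.5000, 0).

(-6.5000,0); λ=-8 ⇒ h* = (13/2)/8 = 0.8125.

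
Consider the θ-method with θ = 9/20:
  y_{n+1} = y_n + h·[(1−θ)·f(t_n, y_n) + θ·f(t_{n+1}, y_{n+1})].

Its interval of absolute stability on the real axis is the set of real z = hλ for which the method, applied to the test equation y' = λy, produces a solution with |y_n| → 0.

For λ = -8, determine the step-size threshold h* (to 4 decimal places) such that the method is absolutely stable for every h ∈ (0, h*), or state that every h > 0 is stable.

With y'=λy (z=hλ):
  y_{n+1} = y_n + z·[11/20·y_n + 9/20·y_{n+1}] ⇒ (1 − 9/20z)y_{n+1} = (1 + 11/20z)y_n
  ⇒ R(z) = (1 + 11/20z)/(1 − 9/20z).

Boundary: |R(x)|=1, x<0.
x=-0.96: |R|=0.3296
R=−1: 1+11/20x = −1+9/20x ⇒ -1/10x=2 ⇒ x=2/(-1/10)=-20.0000
Confirm numerically:
  x=-19.409: |R|=0.99393 <1
  x=-10.036: |R|=0.81937 <1
  x=-8.472: |R|=0.76045 <1
  x=-8.123: |R|=0.74487 <1
  x=-20.524: |R|=1.00512 >1
  x=-20.264: |R|=1.00261 >1
  x=-20.147: |R|=1.00146 >1
So |R|<1 on (-20.0000, 0).

(-20.0000,0); λ=-8 ⇒ h* = (20)/8 = 2.5000.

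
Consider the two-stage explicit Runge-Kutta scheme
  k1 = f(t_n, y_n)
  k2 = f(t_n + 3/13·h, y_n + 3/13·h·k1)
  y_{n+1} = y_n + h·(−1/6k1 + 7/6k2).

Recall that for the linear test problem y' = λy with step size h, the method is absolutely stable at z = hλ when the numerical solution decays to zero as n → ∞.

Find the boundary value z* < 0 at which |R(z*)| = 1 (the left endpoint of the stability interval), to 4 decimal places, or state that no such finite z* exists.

On y'=λy, z=hλ:
  k1=λy_n ⇒ h·k1=z·y_n;  k2=λ(1+3/13z)y_n ⇒ h·k2=z(1+3/13z)y_n
  y_{n+1}/y_n = 1 − 1/6z + 7/6z(1+3/13z) = 1 + z + 7/26z²
  R(z) = 1 + z + 7/26z².

Need |R(x)|<1, x<0.
x=-0.95: |R|=0.2930
R=1: x+7/26x²=0 ⇒ x=−26/7=-3.7143; min R=1−1/(4·7/26)=0.0714>−1
Confirm numerically:
  x=-3.438: |R|=0.74427 <1
  x=-2.410: |R|=0.15372 <1
  x=-2.342: |R|=0.13472 <1
  x=-1.795: |R|=0.07247 <1
  x=-3.919: |R|=1.21600 >1
  x=-3.849: |R|=1.13960 >1
So |R|<1 on (-3.7143, 0).

left endpoint -3.7143.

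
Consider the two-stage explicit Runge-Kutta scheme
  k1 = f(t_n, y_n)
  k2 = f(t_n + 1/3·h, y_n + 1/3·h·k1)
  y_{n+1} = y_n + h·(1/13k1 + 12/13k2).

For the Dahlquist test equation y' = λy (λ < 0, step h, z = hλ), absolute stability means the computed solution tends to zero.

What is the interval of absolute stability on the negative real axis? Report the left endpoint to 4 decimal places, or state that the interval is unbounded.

z∈(-3.2500,0).

With y'=λy (z=hλ):
  k1=λy_n ⇒ h·k1=z·y_n;  k2=λ(1+1/3z)y_n ⇒ h·k2=z(1+1/3z)y_n
  y_{n+1}/y_n = 1 + 1/13z + 12/13z(1+1/3z) = 1 + z + 4/13z²
  Hence R(z) = 1 + z + 4/13z².

Boundary: |R(x)|=1, x<0.
x=-1.38: |R|=0.2060
R=1: x+4/13x²=0 ⇒ x=−13/4=-3.2500; min R=1−1/(4·4/13)=0.1875>−1
Confirm numerically:
  x=-2.861: |R|=0.65756 <1
  x=-2.423: |R|=0.38344 <1
  x=-1.977: |R|=0.22562 <1
  x=-1.818: |R|=0.19896 <1
  x=-3.492: |R|=1.26002 >1
  x=-3.364: |R|=1.11800 >1
Interval (-3.2500, 0).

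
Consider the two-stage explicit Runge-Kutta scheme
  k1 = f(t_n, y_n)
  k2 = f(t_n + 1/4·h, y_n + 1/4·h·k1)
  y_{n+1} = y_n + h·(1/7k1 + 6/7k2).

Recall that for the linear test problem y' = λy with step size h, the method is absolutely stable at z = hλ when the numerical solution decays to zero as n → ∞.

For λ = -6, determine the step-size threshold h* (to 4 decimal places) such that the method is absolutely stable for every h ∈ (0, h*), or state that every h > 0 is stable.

Test eqn y'=λy, z=hλ:
  k1=λy_n ⇒ h·k1=z·y_n;  k2=λ(1+1/4z)y_n ⇒ h·k2=z(1+1/4z)y_n
  y_{n+1}/y_n = 1 + 1/7z + 6/7z(1+1/4z) = 1 + z + 3/14z²
  ⇒ R(z) = 1 + z + 3/14z².

Solve |R(x)|<1 on ℝ⁻.
x=-1.52: |R|=0.0249
R=1: x+3/14x²=0 ⇒ x=−14/3=-4.6667; min R=1−1/(4·3/14)=-0.1667>−1
Confirm numerically:
  x=-4.633: |R|=0.96658 <1
  x=-4.312: |R|=0.67229 <1
  x=-4.298: |R|=0.66046 <1
  x=-5.119: |R|=1.49618 >1
  x=-5.107: |R|=1.48188 >1
  x=-5.058: |R|=1.42415 >1
Stable set (-4.6667, 0).

(-4.6667,0); λ=-6 ⇒ h* = (14/3)/6 = 0.7778.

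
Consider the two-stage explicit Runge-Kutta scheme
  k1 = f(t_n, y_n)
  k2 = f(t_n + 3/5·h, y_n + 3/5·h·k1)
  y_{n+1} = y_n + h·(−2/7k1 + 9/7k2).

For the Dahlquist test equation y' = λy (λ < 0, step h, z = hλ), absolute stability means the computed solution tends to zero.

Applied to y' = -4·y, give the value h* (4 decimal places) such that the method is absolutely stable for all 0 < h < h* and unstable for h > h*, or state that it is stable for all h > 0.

Set f=λy, z=hλ:
  k1=λy_n ⇒ h·k1=z·y_n;  k2=λ(1+3/5z)y_n ⇒ h·k2=z(1+3/5z)y_n
  y_{n+1}/y_n = 1 − 2/7z + 9/7z(1+3/5z) = 1 + z + 27/35z²
  Hence R(z) = 1 + z + 27/35z².

Boundary: |R(x)|=1, x<0.
x=-0.34: |R|=0.7492
R=1: x+27/35x²=0 ⇒ x=−35/27=-1.2963; min R=1−1/(4·27/35)=0.6759>−1
Confirm numerically:
  x=-1.271: |R|=0.97520 <1
  x=-1.166: |R|=0.88280 <1
  x=-1.050: |R|=0.80050 <1
  x=-0.536: |R|=0.68563 <1
  x=-1.888: |R|=1.86179 >1
  x=-1.491: |R|=1.22395 >1
Interval (-1.2963, 0).

(-1.2963,0); λ=-4 ⇒ h* = (35/27)/4 = 0.3241.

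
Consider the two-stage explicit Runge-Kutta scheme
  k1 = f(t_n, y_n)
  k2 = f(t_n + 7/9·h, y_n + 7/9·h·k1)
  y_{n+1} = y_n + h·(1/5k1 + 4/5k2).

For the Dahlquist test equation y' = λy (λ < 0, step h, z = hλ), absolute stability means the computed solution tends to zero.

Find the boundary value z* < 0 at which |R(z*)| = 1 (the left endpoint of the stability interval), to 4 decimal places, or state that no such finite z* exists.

z* = -1.6071.

Set f=λy, z=hλ:
  k1=λy_n ⇒ h·k1=z·y_n;  k2=λ(1+7/9z)y_n ⇒ h·k2=z(1+7/9z)y_n
  y_{n+1}/y_n = 1 + 1/5z + 4/5z(1+7/9z) = 1 + z + 28/45z²
  ⇒ R(z) = 1 + z + 28/45z².

Find x<0 with |R(x)|<1.
x=-0.43: |R|=0.6850
R=1: x+28/45x²=0 ⇒ x=−45/28=-1.6071; min R=1−1/(4·28/45)=0.5982>−1
Confirm numerically:
  x=-1.329: |R|=0.76999 <1
  x=-1.094: |R|=0.65070 <1
  x=-0.790: |R|=0.59833 <1
  x=-2.111: |R|=1.66182 >1
  x=-1.866: |R|=1.30055 >1
So |R|<1 on (-1.6071, 0).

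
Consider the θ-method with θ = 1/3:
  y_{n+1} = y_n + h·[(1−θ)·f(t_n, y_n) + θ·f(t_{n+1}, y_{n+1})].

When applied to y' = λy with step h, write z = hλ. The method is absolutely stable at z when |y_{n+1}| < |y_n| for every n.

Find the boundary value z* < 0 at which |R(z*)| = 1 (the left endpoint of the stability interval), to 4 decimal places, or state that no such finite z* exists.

Set f=λy, z=hλ:
  y_{n+1} = y_n + z·[2/3·y_n + 1/3·y_{n+1}] ⇒ (1 − 1/3z)y_{n+1} = (1 + 2/3z)y_n
  ⇒ R(z) = (1 + 2/3z)/(1 − 1/3z).

Solve |R(x)|<1 on ℝ⁻.
x=-1.6: |R|=0.0435
R=−1: 1+2/3x = −1+1/3x ⇒ -1/3x=2 ⇒ x=2/(-1/3)=-6.0000
Confirm numerically:
  x=-3.947: |R|=0.70448 <1
  x=-3.650: |R|=0.64662 <1
  x=-3.346: |R|=0.58178 <1
  x=-3.211: |R|=0.55096 <1
  x=-6.465: |R|=1.04913 >1
  x=-6.141: |R|=1.01543 >1
Stable set (-6.0000, 0).

left endpoint -6.0000.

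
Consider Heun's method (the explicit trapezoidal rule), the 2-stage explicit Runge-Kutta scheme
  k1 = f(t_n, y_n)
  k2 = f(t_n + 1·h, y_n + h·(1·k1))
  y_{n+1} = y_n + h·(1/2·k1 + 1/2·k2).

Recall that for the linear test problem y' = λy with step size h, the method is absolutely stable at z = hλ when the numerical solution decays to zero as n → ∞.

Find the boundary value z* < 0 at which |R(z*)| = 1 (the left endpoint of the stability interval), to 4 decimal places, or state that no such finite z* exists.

left endpoint -2.0000.

Test eqn y'=λy, z=hλ:
  order 2, 2-stage ⇒ R(z)=1+z+z^2/2
  (e.g. R(-0.99)=0.50005, |R|=0.50005)

Need |R(x)|<1, x<0.
x=-0.99: |R|=0.5000
|R(-1.64)|=0.7048 |R(-1.4)|=0.5800 |R(-1.06)|=0.5018
Bisect:
  x_lo=-2.5593 |R|=1.7157  x_hi=-0.1952 |R|=0.8239
  mid=-1.37723 |R|=0.57115 →hi
  mid=-1.96826 |R|=0.96876 →hi
  mid=-2.26378 |R|=1.29857 →lo
  mid=-2.11602 |R|=1.12275 →lo
  mid=-2.04214 |R|=1.04303 →lo
  mid=-2.00520 |R|=1.00521 →lo
  mid=-1.98673 |R|=0.98682 →hi
  mid=-1.99597 |R|=0.99597 →hi
  ...
  [-2.00001,-1.99986] ⇒ x*=-2.0000
Interval (-2.0000, 0).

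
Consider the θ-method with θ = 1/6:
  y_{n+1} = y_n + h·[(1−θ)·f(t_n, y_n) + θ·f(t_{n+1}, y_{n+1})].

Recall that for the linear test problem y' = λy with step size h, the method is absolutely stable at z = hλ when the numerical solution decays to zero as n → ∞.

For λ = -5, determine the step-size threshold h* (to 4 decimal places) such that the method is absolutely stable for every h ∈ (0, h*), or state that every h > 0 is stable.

(-3.0000,0); λ=-5 ⇒ h* = (3)/5 = 0.6000.

Test eqn y'=λy, z=hλ:
  y_{n+1} = y_n + z·[5/6·y_n + 1/6·y_{n+1}] ⇒ (1 − 1/6z)y_{n+1} = (1 + 5/6z)y_n
  Hence R(z) = (1 + 5/6z)/(1 − 1/6z).

Need |R(x)|<1, x<0.
x=-0.93: |R|=0.1948
R=−1: 1+5/6x = −1+1/6x ⇒ -2/3x=2 ⇒ x=2/(-2/3)=-3.0000
Confirm numerically:
  x=-2.895: |R|=0.95278 <1
  x=-1.911: |R|=0.44937 <1
  x=-1.509: |R|=0.20575 <1
  x=-1.271: |R|=0.04882 <1
  x=-3.594: |R|=1.24765 >1
  x=-3.276: |R|=1.11902 >1
  x=-3.105: |R|=1.04613 >1
So |R|<1 on (-3.0000, 0).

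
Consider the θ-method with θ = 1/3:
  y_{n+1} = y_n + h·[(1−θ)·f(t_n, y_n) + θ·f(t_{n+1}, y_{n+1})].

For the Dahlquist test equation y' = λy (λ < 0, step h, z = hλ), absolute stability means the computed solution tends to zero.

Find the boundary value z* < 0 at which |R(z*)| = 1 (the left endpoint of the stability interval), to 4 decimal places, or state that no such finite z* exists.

Test eqn y'=λy, z=hλ:
  y_{n+1} = y_n + z·[2/3·y_n + 1/3·y_{n+1}] ⇒ (1 − 1/3z)y_{n+1} = (1 + 2/3z)y_n
  R(z) = (1 + 2/3z)/(1 − 1/3z).

Need |R(x)|<1, x<0.
x=-0.53: |R|=0.5496
R=−1: 1+2/3x = −1+1/3x ⇒ -1/3x=2 ⇒ x=2/(-1/3)=-6.0000
Confirm numerically:
  x=-5.894: |R|=0.98808 <1
  x=-3.955: |R|=0.70597 <1
  x=-3.823: |R|=0.68093 <1
  x=-2.685: |R|=0.41689 <1
  x=-6.267: |R|=1.02881 >1
  x=-6.226: |R|=1.02450 >1
  x=-6.049: |R|=1.00541 >1
Stable set (-6.0000, 0).

left endpoint -6.0000.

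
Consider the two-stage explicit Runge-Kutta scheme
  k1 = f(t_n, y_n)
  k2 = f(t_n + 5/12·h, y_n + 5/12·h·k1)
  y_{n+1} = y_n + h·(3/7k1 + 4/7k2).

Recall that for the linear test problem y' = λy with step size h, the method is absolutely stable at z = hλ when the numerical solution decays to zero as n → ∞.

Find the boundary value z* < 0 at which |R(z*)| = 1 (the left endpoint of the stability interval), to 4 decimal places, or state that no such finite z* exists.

left endpoint -4.2000.

With y'=λy (z=hλ):
  k1=λy_n ⇒ h·k1=z·y_n;  k2=λ(1+5/12z)y_n ⇒ h·k2=z(1+5/12z)y_n
  y_{n+1}/y_n = 1 + 3/7z + 4/7z(1+5/12z) = 1 + z + 5/21z²
  ⇒ R(z) = 1 + z + 5/21z².

Solve |R(x)|<1 on ℝ⁻.
x=-1.58: |R|=0.0144
R=1: x+5/21x²=0 ⇒ x=−21/5=-4.2000; min R=1−1/(4·5/21)=-0.0500>−1
Confirm numerically:
  x=-3.961: |R|=0.77460 <1
  x=-2.268: |R|=0.04328 <1
  x=-2.249: |R|=0.04471 <1
  x=-1.794: |R|=0.02771 <1
  x=-4.700: |R|=1.55952 >1
  x=-4.594: |R|=1.43096 >1
  x=-4.480: |R|=1.29867 >1
Interval (-4.2000, 0).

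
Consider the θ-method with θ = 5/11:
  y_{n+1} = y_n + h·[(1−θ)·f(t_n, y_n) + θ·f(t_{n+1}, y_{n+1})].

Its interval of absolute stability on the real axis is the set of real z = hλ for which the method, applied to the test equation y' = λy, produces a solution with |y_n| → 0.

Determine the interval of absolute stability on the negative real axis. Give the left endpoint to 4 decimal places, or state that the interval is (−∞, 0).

(-22.0000, 0).

Set f=λy, z=hλ:
  y_{n+1} = y_n + z·[6/11·y_n + 5/11·y_{n+1}] ⇒ (1 − 5/11z)y_{n+1} = (1 + 6/11z)y_n
  so R(z) = (1 + 6/11z)/(1 − 5/11z).

Find x<0 with |R(x)|<1.
x=-0.91: |R|=0.3563
R=−1: 1+6/11x = −1+5/11x ⇒ -1/11x=2 ⇒ x=2/(-1/11)=-22.0000
Confirm numerically:
  x=-19.803: |R|=0.98003 <1
  x=-15.361: |R|=0.92439 <1
  x=-10.713: |R|=0.82518 <1
  x=-9.078: |R|=0.77085 <1
  x=-22.558: |R|=1.00451 >1
  x=-22.199: |R|=1.00163 >1
  x=-22.031: |R|=1.00026 >1
Stable set (-22.0000, 0).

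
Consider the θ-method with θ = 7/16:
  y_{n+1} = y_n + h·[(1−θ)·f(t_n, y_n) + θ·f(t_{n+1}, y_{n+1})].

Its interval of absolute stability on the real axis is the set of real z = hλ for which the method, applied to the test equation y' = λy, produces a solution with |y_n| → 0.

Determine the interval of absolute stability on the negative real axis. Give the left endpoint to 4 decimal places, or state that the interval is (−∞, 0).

Test eqn y'=λy, z=hλ:
  y_{n+1} = y_n + z·[9/16·y_n + 7/16·y_{n+1}] ⇒ (1 − 7/16z)y_{n+1} = (1 + 9/16z)y_n
  so R(z) = (1 + 9/16z)/(1 − 7/16z).

Boundary: |R(x)|=1, x<0.
x=-0.67: |R|=0.4819
R=−1: 1+9/16x = −1+7/16x ⇒ -1/8x=2 ⇒ x=2/(-1/8)=-16.0000
Confirm numerically:
  x=-14.925: |R|=0.98215 <1
  x=-11.806: |R|=0.91497 <1
  x=-7.034: |R|=0.72513 <1
  x=-7.002: |R|=0.72320 <1
  x=-16.139: |R|=1.00216 >1
  x=-16.134: |R|=1.00208 >1
So |R|<1 on (-16.0000, 0).

z∈(-16.0000,0).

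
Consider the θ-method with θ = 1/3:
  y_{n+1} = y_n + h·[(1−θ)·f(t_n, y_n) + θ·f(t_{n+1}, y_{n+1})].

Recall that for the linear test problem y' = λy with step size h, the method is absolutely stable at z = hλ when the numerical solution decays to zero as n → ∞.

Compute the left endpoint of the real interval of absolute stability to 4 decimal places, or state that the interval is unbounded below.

With y'=λy (z=hλ):
  y_{n+1} = y_n + z·[2/3·y_n + 1/3·y_{n+1}] ⇒ (1 − 1/3z)y_{n+1} = (1 + 2/3z)y_n
  so R(z) = (1 + 2/3z)/(1 − 1/3z).

Need |R(x)|<1, x<0.
x=-0.64: |R|=0.4725
R=−1: 1+2/3x = −1+1/3x ⇒ -1/3x=2 ⇒ x=2/(-1/3)=-6.0000
Confirm numerically:
  x=-5.658: |R|=0.96050 <1
  x=-5.333: |R|=0.91996 <1
  x=-3.373: |R|=0.58779 <1
  x=-2.514: |R|=0.36779 <1
  x=-6.493: |R|=1.05193 >1
  x=-6.307: |R|=1.03299 >1
  x=-6.125: |R|=1.01370 >1
So |R|<1 on (-6.0000, 0).

left endpoint -6.0000.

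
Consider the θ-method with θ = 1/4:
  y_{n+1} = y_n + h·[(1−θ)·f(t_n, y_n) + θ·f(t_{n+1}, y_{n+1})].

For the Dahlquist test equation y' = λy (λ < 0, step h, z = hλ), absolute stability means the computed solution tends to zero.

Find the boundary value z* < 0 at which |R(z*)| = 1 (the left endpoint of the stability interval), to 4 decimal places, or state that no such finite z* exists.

left endpoint -4.0000.

Set f=λy, z=hλ:
  y_{n+1} = y_n + z·[3/4·y_n + 1/4·y_{n+1}] ⇒ (1 − 1/4z)y_{n+1} = (1 + 3/4z)y_n
  ⇒ R(z) = (1 + 3/4z)/(1 − 1/4z).

Need |R(x)|<1, x<0.
x=-0.5: |R|=0.5556
R=−1: 1+3/4x = −1+1/4x ⇒ -1/2x=2 ⇒ x=2/(-1/2)=-4.0000
Confirm numerically:
  x=-3.869: |R|=0.96670 <1
  x=-3.226: |R|=0.78577 <1
  x=-2.304: |R|=0.46193 <1
  x=-1.928: |R|=0.30094 <1
  x=-4.584: |R|=1.13607 >1
  x=-4.557: |R|=1.13019 >1
Stable set (-4.0000, 0).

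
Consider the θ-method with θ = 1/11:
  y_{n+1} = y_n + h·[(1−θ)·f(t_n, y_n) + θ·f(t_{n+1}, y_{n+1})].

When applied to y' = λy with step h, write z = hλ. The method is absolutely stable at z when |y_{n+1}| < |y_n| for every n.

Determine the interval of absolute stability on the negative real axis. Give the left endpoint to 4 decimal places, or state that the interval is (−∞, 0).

With y'=λy (z=hλ):
  y_{n+1} = y_n + z·[10/11·y_n + 1/11·y_{n+1}] ⇒ (1 − 1/11z)y_{n+1} = (1 + 10/11z)y_n
  so R(z) = (1 + 10/11z)/(1 − 1/11z).

Find x<0 with |R(x)|<1.
x=-0.53: |R|=0.4944
R=−1: 1+10/11x = −1+1/11x ⇒ -9/11x=2 ⇒ x=2/(-9/11)=-2.4444
Confirm numerically:
  x=-1.802: |R|=0.54835 <1
  x=-1.796: |R|=0.54392 <1
  x=-1.335: |R|=0.19051 <1
  x=-2.770: |R|=1.21278 >1
  x=-2.494: |R|=1.03305 >1
So |R|<1 on (-2.4444, 0).

(-2.4444, 0).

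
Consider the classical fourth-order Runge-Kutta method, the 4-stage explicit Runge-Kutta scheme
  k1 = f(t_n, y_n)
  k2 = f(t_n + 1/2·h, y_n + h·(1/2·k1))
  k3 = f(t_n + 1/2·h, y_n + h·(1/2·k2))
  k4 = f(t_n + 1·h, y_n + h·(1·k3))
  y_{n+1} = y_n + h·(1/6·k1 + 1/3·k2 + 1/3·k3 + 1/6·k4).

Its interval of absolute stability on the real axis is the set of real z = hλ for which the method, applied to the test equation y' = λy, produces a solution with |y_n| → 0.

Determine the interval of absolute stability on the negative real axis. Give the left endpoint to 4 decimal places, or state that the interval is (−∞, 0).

With y'=λy (z=hλ):
  order 4, 4-stage ⇒ R(z)=1+z+z^2/2+z^3/6+z^4/24
  (e.g. R(-0.78)=0.46053, |R|=0.46053)

Boundary: |R(x)|=1, x<0.
x=-0.78: |R|=0.4605
|R(-2.63)|=0.7900 |R(-2.41)|=0.5667 |R(-1.32)|=0.2944
Bisect:
  x_lo=-3.5452 |R|=2.8946  x_hi=-0.1611 |R|=0.8512
  mid=-1.85317 |R|=0.29466 →hi
  mid=-2.69918 |R|=0.87775 →hi
  mid=-3.12219 |R|=1.63866 →lo
  mid=-2.91069 |R|=1.20611 →lo
  mid=-2.80494 |R|=1.03002 →lo
  mid=-2.75206 |R|=0.95104 →hi
  mid=-2.77850 |R|=0.98980 →hi
  mid=-2.79172 |R|=1.00973 →lo
  mid=-2.78511 |R|=0.99972 →hi
  mid=-2.78841 |R|=1.00471 →lo
  ...
  [-2.78531,-2.78511] ⇒ x*=-2.7853
So |R|<1 on (-2.7853, 0).

z∈(-2.7853,0).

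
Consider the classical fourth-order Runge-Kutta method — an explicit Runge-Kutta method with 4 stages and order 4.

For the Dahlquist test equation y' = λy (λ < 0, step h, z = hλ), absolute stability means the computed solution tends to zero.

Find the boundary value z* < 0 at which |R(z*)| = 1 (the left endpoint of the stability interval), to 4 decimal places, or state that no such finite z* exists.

left endpoint -2.7853.

Test eqn y'=λy, z=hλ:
  order 4, 4-stage ⇒ R(z)=1+z+z^2/2+z^3/6+z^4/24
  (e.g. R(-1.77)=0.28121, |R|=0.28121)

Boundary: |R(x)|=1, x<0.
x=-1.77: |R|=0.2812
|R(-2.66)|=0.8270 |R(-2.28)|=0.4698 |R(-2.1)|=0.3718
Bisect:
  x_lo=-3.4325 |R|=2.5022  x_hi=-0.2775 |R|=0.7577
  mid=-1.85496 |R|=0.29502 →hi
  mid=-2.64372 |R|=0.80670 →hi
  mid=-3.03810 |R|=1.45302 →lo
  mid=-2.84091 |R|=1.08714 →lo
  mid=-2.74231 |R|=0.93711 →hi
  mid=-2.79161 |R|=1.00956 →lo
  mid=-2.76696 |R|=0.97271 →hi
  ...
  [-2.78545,-2.78525] ⇒ x*=-2.7853
Interval (-2.7853, 0).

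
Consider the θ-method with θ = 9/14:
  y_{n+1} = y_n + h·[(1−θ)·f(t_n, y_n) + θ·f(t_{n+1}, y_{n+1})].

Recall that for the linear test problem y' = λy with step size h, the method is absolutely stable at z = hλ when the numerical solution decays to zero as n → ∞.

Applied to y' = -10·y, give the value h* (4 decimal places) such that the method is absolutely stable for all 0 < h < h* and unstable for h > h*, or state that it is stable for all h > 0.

With y'=λy (z=hλ):
  y_{n+1} = y_n + z·[5/14·y_n + 9/14·y_{n+1}] ⇒ (1 − 9/14z)y_{n+1} = (1 + 5/14z)y_n
  ⇒ R(z) = (1 + 5/14z)/(1 − 9/14z).

Find x<0 with |R(x)|<1.
x=-0.47: |R|=0.6391
x=-2: |R|=0.1250
x=-10: |R|=0.3462
x=-100: |R|=0.5317
θ=9/14≥1/2 ⇒ |1+5/14x|<|1−9/14x| ∀x<0 ⇒ unbounded interval.

interval (−∞, 0). Any h>0 works for λ=-10.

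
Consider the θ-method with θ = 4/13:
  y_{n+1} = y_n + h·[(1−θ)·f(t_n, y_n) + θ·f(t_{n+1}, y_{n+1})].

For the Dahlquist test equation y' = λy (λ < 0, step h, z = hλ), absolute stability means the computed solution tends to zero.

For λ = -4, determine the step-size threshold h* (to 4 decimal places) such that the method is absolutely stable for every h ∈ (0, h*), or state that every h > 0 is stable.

Set f=λy, z=hλ:
  y_{n+1} = y_n + z·[9/13·y_n + 4/13·y_{n+1}] ⇒ (1 − 4/13z)y_{n+1} = (1 + 9/13z)y_n
  R(z) = (1 + 9/13z)/(1 − 4/13z).

Find x<0 with |R(x)|<1.
x=-1.14: |R|=0.1560
R=−1: 1+9/13x = −1+4/13x ⇒ -5/13x=2 ⇒ x=2/(-5/13)=-5.2000
Confirm numerically:
  x=-2.650: |R|=0.45975 <1
  x=-2.584: |R|=0.43949 <1
  x=-2.511: |R|=0.41655 <1
  x=-2.329: |R|=0.35674 <1
  x=-5.311: |R|=1.01621 >1
  x=-5.297: |R|=1.01419 >1
So |R|<1 on (-5.2000, 0).

(-5.2000,0); λ=-4 ⇒ h* = (26/5)/4 = 1.3000.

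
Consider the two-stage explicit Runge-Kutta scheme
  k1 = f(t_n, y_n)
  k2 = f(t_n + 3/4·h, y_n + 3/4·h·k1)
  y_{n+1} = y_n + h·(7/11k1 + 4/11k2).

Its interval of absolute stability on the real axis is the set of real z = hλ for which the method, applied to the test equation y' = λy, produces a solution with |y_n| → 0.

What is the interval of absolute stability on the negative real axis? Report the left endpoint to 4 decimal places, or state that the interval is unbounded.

(-3.6667, 0).

Set f=λy, z=hλ:
  k1=λy_n ⇒ h·k1=z·y_n;  k2=λ(1+3/4z)y_n ⇒ h·k2=z(1+3/4z)y_n
  y_{n+1}/y_n = 1 + 7/11z + 4/11z(1+3/4z) = 1 + z + 3/11z²
  R(z) = 1 + z + 3/11z².

Need |R(x)|<1, x<0.
x=-0.5: |R|=0.5682
R=1: x+3/11x²=0 ⇒ x=−11/3=-3.6667; min R=1−1/(4·3/11)=0.0833>−1
Confirm numerically:
  x=-3.274: |R|=0.64938 <1
  x=-2.185: |R|=0.11706 <1
  x=-2.131: |R|=0.10750 <1
  x=-1.908: |R|=0.08485 <1
  x=-4.024: |R|=1.39216 >1
  x=-3.945: |R|=1.29946 >1
  x=-3.831: |R|=1.17170 >1
Stable set (-3.6667, 0).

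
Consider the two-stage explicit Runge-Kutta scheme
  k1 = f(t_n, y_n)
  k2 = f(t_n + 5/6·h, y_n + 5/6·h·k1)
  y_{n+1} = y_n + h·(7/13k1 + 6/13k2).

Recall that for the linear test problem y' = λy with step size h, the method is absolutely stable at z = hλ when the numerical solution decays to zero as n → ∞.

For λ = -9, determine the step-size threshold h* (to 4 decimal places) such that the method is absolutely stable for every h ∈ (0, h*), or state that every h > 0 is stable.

Set f=λy, z=hλ:
  k1=λy_n ⇒ h·k1=z·y_n;  k2=λ(1+5/6z)y_n ⇒ h·k2=z(1+5/6z)y_n
  y_{n+1}/y_n = 1 + 7/13z + 6/13z(1+5/6z) = 1 + z + 5/13z²
  R(z) = 1 + z + 5/13z².

Need |R(x)|<1, x<0.
x=-0.38: |R|=0.6755
R=1: x+5/13x²=0 ⇒ x=−13/5=-2.6000; min R=1−1/(4·5/13)=0.3500>−1
Confirm numerically:
  x=-2.398: |R|=0.81369 <1
  x=-2.193: |R|=0.65671 <1
  x=-1.403: |R|=0.35408 <1
  x=-1.295: |R|=0.35001 <1
  x=-2.698: |R|=1.10169 >1
  x=-2.683: |R|=1.08565 >1
Interval (-2.6000, 0).

(-2.6000,0); λ=-9 ⇒ h* = (13/5)/9 = 0.2889.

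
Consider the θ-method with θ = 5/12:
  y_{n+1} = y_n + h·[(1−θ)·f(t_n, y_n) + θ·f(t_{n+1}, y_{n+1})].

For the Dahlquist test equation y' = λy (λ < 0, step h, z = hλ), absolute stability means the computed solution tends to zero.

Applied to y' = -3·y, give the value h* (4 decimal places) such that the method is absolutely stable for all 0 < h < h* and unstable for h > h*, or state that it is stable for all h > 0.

(-12.0000,0); λ=-3 ⇒ h* = (12)/3 = 4.0000.

With y'=λy (z=hλ):
  y_{n+1} = y_n + z·[7/12·y_n + 5/12·y_{n+1}] ⇒ (1 − 5/12z)y_{n+1} = (1 + 7/12z)y_n
  so R(z) = (1 + 7/12z)/(1 − 5/12z).

Find x<0 with |R(x)|<1.
x=-0.97: |R|=0.3092
R=−1: 1+7/12x = −1+5/12x ⇒ -1/6x=2 ⇒ x=2/(-1/6)=-12.0000
Confirm numerically:
  x=-8.760: |R|=0.88387 <1
  x=-8.649: |R|=0.87869 <1
  x=-7.540: |R|=0.82052 <1
  x=-4.990: |R|=0.62057 <1
  x=-12.157: |R|=1.00431 >1
  x=-12.135: |R|=1.00372 >1
  x=-12.121: |R|=1.00333 >1
Stable set (-12.0000, 0).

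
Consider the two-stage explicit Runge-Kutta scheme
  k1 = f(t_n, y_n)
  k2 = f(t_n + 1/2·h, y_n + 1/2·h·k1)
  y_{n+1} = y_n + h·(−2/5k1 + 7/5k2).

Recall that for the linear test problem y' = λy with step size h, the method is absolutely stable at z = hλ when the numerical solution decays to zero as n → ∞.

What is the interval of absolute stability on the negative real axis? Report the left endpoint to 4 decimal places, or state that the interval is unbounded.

(-1.4286, 0).

Test eqn y'=λy, z=hλ:
  k1=λy_n ⇒ h·k1=z·y_n;  k2=λ(1+1/2z)y_n ⇒ h·k2=z(1+1/2z)y_n
  y_{n+1}/y_n = 1 − 2/5z + 7/5z(1+1/2z) = 1 + z + 7/10z²
  R(z) = 1 + z + 7/10z².

Find x<0 with |R(x)|<1.
x=-1.34: |R|=0.9169
R=1: x+7/10x²=0 ⇒ x=−10/7=-1.4286; min R=1−1/(4·7/10)=0.6429>−1
Confirm numerically:
  x=-1.383: |R|=0.95588 <1
  x=-0.876: |R|=0.66116 <1
  x=-0.844: |R|=0.65464 <1
  x=-2.017: |R|=1.83080 >1
  x=-1.660: |R|=1.26892 >1
  x=-1.564: |R|=1.14827 >1
Interval (-1.4286, 0).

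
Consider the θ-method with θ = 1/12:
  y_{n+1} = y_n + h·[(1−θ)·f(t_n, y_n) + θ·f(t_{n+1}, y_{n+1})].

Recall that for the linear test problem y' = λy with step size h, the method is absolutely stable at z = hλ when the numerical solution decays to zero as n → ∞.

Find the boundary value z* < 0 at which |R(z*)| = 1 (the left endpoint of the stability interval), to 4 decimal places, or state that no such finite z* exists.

left endpoint -2.4000.

Test eqn y'=λy, z=hλ:
  y_{n+1} = y_n + z·[11/12·y_n + 1/12·y_{n+1}] ⇒ (1 − 1/12z)y_{n+1} = (1 + 11/12z)y_n
  ⇒ R(z) = (1 + 11/12z)/(1 − 1/12z).

Boundary: |R(x)|=1, x<0.
x=-1.64: |R|=0.4428
R=−1: 1+11/12x = −1+1/12x ⇒ -5/6x=2 ⇒ x=2/(-5/6)=-2.4000
Confirm numerically:
  x=-2.308: |R|=0.93570 <1
  x=-1.846: |R|=0.59988 <1
  x=-1.736: |R|=0.51660 <1
  x=-1.141: |R|=0.04193 <1
  x=-2.771: |R|=1.25117 >1
  x=-2.720: |R|=1.21739 >1
  x=-2.627: |R|=1.15519 >1
So |R|<1 on (-2.4000, 0).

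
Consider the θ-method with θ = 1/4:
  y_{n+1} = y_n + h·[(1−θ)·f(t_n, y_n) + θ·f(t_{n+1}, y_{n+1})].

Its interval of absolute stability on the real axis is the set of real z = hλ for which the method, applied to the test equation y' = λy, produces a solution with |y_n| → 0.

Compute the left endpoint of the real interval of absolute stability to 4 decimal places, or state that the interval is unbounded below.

left endpoint -4.0000.

Set f=λy, z=hλ:
  y_{n+1} = y_n + z·[3/4·y_n + 1/4·y_{n+1}] ⇒ (1 − 1/4z)y_{n+1} = (1 + 3/4z)y_n
  so R(z) = (1 + 3/4z)/(1 − 1/4z).

Solve |R(x)|<1 on ℝ⁻.
x=-1.22: |R|=0.0651
R=−1: 1+3/4x = −1+1/4x ⇒ -1/2x=2 ⇒ x=2/(-1/2)=-4.0000
Confirm numerically:
  x=-2.952: |R|=0.69850 <1
  x=-2.317: |R|=0.46715 <1
  x=-1.815: |R|=0.24850 <1
  x=-1.693: |R|=0.18953 <1
  x=-4.297: |R|=1.07159 >1
  x=-4.210: |R|=1.05116 >1
  x=-4.208: |R|=1.05068 >1
So |R|<1 on (-4.0000, 0).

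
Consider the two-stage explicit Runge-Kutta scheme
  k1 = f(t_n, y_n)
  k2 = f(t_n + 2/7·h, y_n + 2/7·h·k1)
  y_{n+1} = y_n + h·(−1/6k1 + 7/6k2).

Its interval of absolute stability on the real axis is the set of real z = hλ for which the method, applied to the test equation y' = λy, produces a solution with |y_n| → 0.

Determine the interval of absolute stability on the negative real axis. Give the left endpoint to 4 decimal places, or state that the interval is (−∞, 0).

On y'=λy, z=hλ:
  k1=λy_n ⇒ h·k1=z·y_n;  k2=λ(1+2/7z)y_n ⇒ h·k2=z(1+2/7z)y_n
  y_{n+1}/y_n = 1 − 1/6z + 7/6z(1+2/7z) = 1 + z + 1/3z²
  so R(z) = 1 + z + 1/3z².

Solve |R(x)|<1 on ℝ⁻.
x=-0.43: |R|=0.6316
R=1: x+1/3x²=0 ⇒ x=−3=-3.0000; min R=1−1/(4·1/3)=0.2500>−1
Confirm numerically:
  x=-2.014: |R|=0.33807 <1
  x=-1.788: |R|=0.27765 <1
  x=-1.631: |R|=0.25572 <1
  x=-3.580: |R|=1.69213 >1
  x=-3.550: |R|=1.65083 >1
Stable set (-3.0000, 0).

z∈(-3.0000,0).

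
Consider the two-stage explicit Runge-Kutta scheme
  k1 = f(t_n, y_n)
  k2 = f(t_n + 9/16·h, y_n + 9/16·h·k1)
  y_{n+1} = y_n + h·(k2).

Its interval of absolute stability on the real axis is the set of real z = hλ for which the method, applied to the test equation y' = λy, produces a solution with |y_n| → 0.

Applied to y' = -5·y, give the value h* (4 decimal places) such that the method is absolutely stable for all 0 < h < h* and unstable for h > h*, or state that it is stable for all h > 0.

(-1.7778,0); λ=-5 ⇒ h* = (16/9)/5 = 0.3556.

With y'=λy (z=hλ):
  k1=λy_n ⇒ h·k1=z·y_n;  k2=λ(1+9/16z)y_n ⇒ h·k2=z(1+9/16z)y_n
  y_{n+1}/y_n = 1 + z(1+9/16z) = 1 + z + 9/16z²
  Hence R(z) = 1 + z + 9/16z².

Find x<0 with |R(x)|<1.
x=-1.45: |R|=0.7327
R=1: x+9/16x²=0 ⇒ x=−16/9=-1.7778; min R=1−1/(4·9/16)=0.5556>−1
Confirm numerically:
  x=-1.441: |R|=0.72702 <1
  x=-0.760: |R|=0.56490 <1
  x=-0.758: |R|=0.56519 <1
  x=-2.210: |R|=1.53731 >1
  x=-1.925: |R|=1.15941 >1
  x=-1.886: |R|=1.11481 >1
Interval (-1.7778, 0).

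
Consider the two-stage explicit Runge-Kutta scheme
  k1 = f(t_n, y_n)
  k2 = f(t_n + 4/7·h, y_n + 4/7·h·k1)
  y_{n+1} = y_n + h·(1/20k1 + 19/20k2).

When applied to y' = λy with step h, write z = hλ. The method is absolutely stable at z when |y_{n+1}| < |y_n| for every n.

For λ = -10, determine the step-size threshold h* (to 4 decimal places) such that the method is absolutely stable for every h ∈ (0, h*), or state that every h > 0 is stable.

(-1.8421,0); λ=-10 ⇒ h* = (35/19)/10 = 0.1842.

On y'=λy, z=hλ:
  k1=λy_n ⇒ h·k1=z·y_n;  k2=λ(1+4/7z)y_n ⇒ h·k2=z(1+4/7z)y_n
  y_{n+1}/y_n = 1 + 1/20z + 19/20z(1+4/7z) = 1 + z + 19/35z²
  Hence R(z) = 1 + z + 19/35z².

Solve |R(x)|<1 on ℝ⁻.
x=-0.88: |R|=0.5404
R=1: x+19/35x²=0 ⇒ x=−35/19=-1.8421; min R=1−1/(4·19/35)=0.5395>−1
Confirm numerically:
  x=-1.683: |R|=0.85464 <1
  x=-1.504: |R|=0.72395 <1
  x=-0.858: |R|=0.54163 <1
  x=-0.754: |R|=0.55462 <1
  x=-2.078: |R|=1.26610 >1
  x=-1.992: |R|=1.16209 >1
So |R|<1 on (-1.8421, 0).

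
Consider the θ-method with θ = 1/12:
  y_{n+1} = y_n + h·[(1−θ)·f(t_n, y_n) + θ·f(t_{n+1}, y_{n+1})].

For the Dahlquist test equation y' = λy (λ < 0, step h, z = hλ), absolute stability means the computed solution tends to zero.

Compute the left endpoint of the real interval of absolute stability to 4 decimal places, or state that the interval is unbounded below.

z* = -2.4000.

With y'=λy (z=hλ):
  y_{n+1} = y_n + z·[11/12·y_n + 1/12·y_{n+1}] ⇒ (1 − 1/12z)y_{n+1} = (1 + 11/12z)y_n
  Hence R(z) = (1 + 11/12z)/(1 − 1/12z).

Need |R(x)|<1, x<0.
x=-1.24: |R|=0.1239
R=−1: 1+11/12x = −1+1/12x ⇒ -5/6x=2 ⇒ x=2/(-5/6)=-2.4000
Confirm numerically:
  x=-1.759: |R|=0.53412 <1
  x=-1.336: |R|=0.20216 <1
  x=-1.189: |R|=0.08181 <1
  x=-2.964: |R|=1.37690 >1
  x=-2.946: |R|=1.36532 >1
  x=-2.654: |R|=1.17333 >1
Stable set (-2.4000, 0).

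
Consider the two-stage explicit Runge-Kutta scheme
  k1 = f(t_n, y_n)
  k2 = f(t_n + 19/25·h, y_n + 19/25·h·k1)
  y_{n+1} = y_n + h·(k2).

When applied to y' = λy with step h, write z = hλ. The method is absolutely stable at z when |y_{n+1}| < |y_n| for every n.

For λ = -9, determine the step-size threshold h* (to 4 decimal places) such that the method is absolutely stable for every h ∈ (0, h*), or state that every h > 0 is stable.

(-1.3158,0); λ=-9 ⇒ h* = (25/19)/9 = 0.1462.

Test eqn y'=λy, z=hλ:
  k1=λy_n ⇒ h·k1=z·y_n;  k2=λ(1+19/25z)y_n ⇒ h·k2=z(1+19/25z)y_n
  y_{n+1}/y_n = 1 + z(1+19/25z) = 1 + z + 19/25z²
  Hence R(z) = 1 + z + 19/25z².

Need |R(x)|<1, x<0.
x=-1.58: |R|=1.3173
R=1: x+19/25x²=0 ⇒ x=−25/19=-1.3158; min R=1−1/(4·19/25)=0.6711>−1
Confirm numerically:
  x=-1.269: |R|=0.95487 <1
  x=-1.238: |R|=0.92681 <1
  x=-0.893: |R|=0.71306 <1
  x=-0.546: |R|=0.68057 <1
  x=-1.914: |R|=1.87018 >1
  x=-1.514: |R|=1.22807 >1
So |R|<1 on (-1.3158, 0).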